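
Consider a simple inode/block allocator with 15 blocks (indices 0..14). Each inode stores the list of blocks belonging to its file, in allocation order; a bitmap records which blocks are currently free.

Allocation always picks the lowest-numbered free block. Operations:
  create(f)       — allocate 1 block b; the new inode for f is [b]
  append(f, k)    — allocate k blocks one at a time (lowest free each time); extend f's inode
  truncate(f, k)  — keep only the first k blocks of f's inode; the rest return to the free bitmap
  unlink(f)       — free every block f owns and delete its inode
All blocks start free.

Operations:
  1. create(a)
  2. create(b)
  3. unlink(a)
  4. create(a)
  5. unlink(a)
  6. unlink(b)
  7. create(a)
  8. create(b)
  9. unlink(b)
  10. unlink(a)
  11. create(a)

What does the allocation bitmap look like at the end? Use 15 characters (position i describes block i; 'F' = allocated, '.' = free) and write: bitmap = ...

after create(a) → a:[0]  free=[F..............]
after create(b) → a:[0], b:[1]  free=[FF.............]
after unlink(a) → b:[1]  free=[.F.............]
after create(a) → a:[0], b:[1]  free=[FF.............]
after unlink(a) → b:[1]  free=[.F.............]
after unlink(b) →   free=[...............]
after create(a) → a:[0]  free=[F..............]
after create(b) → a:[0], b:[1]  free=[FF.............]
after unlink(b) → a:[0]  free=[F..............]
after unlink(a) →   free=[...............]
after create(a) → a:[0]  free=[F..............]

bitmap = F..............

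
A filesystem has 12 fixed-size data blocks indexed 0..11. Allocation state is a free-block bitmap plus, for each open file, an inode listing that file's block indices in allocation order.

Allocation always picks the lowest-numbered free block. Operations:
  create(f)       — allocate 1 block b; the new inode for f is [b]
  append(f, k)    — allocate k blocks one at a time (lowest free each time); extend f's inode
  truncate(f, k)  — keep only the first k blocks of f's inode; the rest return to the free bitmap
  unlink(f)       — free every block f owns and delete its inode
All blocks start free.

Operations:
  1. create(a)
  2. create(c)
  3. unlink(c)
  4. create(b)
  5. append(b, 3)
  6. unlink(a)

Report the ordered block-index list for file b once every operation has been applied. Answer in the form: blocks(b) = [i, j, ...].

blocks(b) = [1, 2, 3, 4]

  1. create(a)  ⇒  F...........  {a→[0]}
  2. create(c)  ⇒  FF..........  {a→[0]; c→[1]}
  3. unlink(c)  ⇒  F...........  {a→[0]}
  4. create(b)  ⇒  FF..........  {a→[0]; b→[1]}
  5. append(b, 3)  ⇒  FFFFF.......  {a→[0]; b→[1, 2, 3, 4]}
  6. unlink(a)  ⇒  .FFFF.......  {b→[1, 2, 3, 4]}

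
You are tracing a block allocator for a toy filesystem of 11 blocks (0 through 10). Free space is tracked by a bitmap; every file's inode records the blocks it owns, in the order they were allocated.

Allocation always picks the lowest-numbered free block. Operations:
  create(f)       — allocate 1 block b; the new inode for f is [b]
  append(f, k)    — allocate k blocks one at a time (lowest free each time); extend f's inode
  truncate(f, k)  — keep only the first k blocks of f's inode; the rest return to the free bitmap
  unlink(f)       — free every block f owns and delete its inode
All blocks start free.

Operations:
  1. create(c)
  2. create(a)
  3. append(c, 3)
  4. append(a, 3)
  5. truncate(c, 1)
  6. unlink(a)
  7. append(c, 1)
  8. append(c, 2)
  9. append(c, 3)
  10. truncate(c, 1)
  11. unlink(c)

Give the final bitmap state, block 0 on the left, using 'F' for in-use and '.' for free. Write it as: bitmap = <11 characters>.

bitmap = ...........

  1. create(c)  ⇒  F..........  {c→[0]}
  2. create(a)  ⇒  FF.........  {a→[1]; c→[0]}
  3. append(c, 3)  ⇒  FFFFF......  {a→[1]; c→[0, 2, 3, 4]}
  4. append(a, 3)  ⇒  FFFFFFFF...  {a→[1, 5, 6, 7]; c→[0, 2, 3, 4]}
  5. truncate(c, 1)  ⇒  FF...FFF...  {a→[1, 5, 6, 7]; c→[0]}
  6. unlink(a)  ⇒  F..........  {c→[0]}
  7. append(c, 1)  ⇒  FF.........  {c→[0, 1]}
  8. append(c, 2)  ⇒  FFFF.......  {c→[0, 1, 2, 3]}
  9. append(c, 3)  ⇒  FFFFFFF....  {c→[0, 1, 2, 3, 4, 5, 6]}
  10. truncate(c, 1)  ⇒  F..........  {c→[0]}
  11. unlink(c)  ⇒  ...........  {}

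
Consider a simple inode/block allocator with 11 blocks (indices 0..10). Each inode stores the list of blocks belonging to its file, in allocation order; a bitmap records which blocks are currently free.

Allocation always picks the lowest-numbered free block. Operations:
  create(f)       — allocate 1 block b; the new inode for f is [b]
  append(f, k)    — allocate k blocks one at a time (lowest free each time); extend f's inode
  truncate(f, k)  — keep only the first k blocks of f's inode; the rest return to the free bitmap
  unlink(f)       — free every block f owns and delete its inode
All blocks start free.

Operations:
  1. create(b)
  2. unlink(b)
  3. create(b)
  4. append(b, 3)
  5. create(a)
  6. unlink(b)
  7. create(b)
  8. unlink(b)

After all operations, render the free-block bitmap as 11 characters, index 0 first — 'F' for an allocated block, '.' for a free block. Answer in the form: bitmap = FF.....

bitmap = ....F......

  1. create(b)  ⇒  F..........  {b→[0]}
  2. unlink(b)  ⇒  ...........  {}
  3. create(b)  ⇒  F..........  {b→[0]}
  4. append(b, 3)  ⇒  FFFF.......  {b→[0, 1, 2, 3]}
  5. create(a)  ⇒  FFFFF......  {a→[4]; b→[0, 1, 2, 3]}
  6. unlink(b)  ⇒  ....F......  {a→[4]}
  7. create(b)  ⇒  F...F......  {a→[4]; b→[0]}
  8. unlink(b)  ⇒  ....F......  {a→[4]}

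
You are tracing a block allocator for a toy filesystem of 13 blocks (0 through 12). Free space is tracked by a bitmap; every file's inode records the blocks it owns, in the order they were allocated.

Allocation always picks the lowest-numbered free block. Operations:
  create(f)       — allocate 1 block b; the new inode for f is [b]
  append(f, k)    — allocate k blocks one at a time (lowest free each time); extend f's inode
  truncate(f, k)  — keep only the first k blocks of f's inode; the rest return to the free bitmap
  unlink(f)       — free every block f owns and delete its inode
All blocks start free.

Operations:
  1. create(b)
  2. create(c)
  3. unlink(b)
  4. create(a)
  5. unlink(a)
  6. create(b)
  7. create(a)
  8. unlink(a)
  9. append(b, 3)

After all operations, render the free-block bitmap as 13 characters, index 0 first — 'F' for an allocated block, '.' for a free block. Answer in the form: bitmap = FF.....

[1] create(b) — b=0 (map F............)
[2] create(c) — b=0 c=1 (map FF...........)
[3] unlink(b) — c=1 (map .F...........)
[4] create(a) — a=0 c=1 (map FF...........)
[5] unlink(a) — c=1 (map .F...........)
[6] create(b) — b=0 c=1 (map FF...........)
[7] create(a) — a=2 b=0 c=1 (map FFF..........)
[8] unlink(a) — b=0 c=1 (map FF...........)
[9] append(b, 3) — b=0,2,3,4 c=1 (map FFFFF........)

bitmap = FFFFF........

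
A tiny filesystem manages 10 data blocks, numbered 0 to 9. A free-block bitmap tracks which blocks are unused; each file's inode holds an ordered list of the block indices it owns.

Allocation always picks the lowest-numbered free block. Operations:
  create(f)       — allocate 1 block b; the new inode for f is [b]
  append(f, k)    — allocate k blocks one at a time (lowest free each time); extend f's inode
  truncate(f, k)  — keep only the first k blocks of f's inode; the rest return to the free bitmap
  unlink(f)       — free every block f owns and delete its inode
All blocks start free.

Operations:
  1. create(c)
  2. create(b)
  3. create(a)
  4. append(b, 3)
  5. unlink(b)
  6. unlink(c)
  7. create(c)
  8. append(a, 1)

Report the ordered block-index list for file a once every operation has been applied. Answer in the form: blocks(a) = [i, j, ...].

[1] create(c) — c=0 (map F.........)
[2] create(b) — b=1 c=0 (map FF........)
[3] create(a) — a=2 b=1 c=0 (map FFF.......)
[4] append(b, 3) — a=2 b=1,3,4,5 c=0 (map FFFFFF....)
[5] unlink(b) — a=2 c=0 (map F.F.......)
[6] unlink(c) — a=2 (map ..F.......)
[7] create(c) — a=2 c=0 (map F.F.......)
[8] append(a, 1) — a=2,1 c=0 (map FFF.......)

blocks(a) = [2, 1]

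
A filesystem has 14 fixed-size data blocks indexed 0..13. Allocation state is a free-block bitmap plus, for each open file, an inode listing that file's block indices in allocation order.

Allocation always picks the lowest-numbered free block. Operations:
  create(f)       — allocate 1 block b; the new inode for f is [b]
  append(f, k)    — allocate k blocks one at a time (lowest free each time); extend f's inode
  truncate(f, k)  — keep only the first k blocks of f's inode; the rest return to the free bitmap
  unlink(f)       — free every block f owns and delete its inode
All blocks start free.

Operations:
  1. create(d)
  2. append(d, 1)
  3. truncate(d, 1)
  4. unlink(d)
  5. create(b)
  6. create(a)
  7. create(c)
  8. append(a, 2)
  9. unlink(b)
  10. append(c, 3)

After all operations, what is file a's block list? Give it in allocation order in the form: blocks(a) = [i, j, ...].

[1] create(d) — d=0 (map F.............)
[2] append(d, 1) — d=0,1 (map FF............)
[3] truncate(d, 1) — d=0 (map F.............)
[4] unlink(d) —  (map ..............)
[5] create(b) — b=0 (map F.............)
[6] create(a) — a=1 b=0 (map FF............)
[7] create(c) — a=1 b=0 c=2 (map FFF...........)
[8] append(a, 2) — a=1,3,4 b=0 c=2 (map FFFFF.........)
[9] unlink(b) — a=1,3,4 c=2 (map .FFFF.........)
[10] append(c, 3) — a=1,3,4 c=2,0,5,6 (map FFFFFFF.......)

blocks(a) = [1, 3, 4]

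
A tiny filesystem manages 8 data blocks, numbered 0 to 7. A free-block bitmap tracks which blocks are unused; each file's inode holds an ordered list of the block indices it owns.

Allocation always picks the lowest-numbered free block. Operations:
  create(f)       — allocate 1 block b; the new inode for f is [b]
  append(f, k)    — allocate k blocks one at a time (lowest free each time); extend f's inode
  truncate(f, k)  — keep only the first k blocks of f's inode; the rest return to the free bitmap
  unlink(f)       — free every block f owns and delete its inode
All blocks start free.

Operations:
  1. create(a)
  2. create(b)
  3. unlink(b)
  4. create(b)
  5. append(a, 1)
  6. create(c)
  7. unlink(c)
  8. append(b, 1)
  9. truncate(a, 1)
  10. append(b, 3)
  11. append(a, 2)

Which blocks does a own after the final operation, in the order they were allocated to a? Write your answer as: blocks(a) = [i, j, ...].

blocks(a) = [0, 6, 7]

create(a): bitmap=F....... | a=[0]
create(b): bitmap=FF...... | a=[0] b=[1]
unlink(b): bitmap=F....... | a=[0]
create(b): bitmap=FF...... | a=[0] b=[1]
append(a, 1): bitmap=FFF..... | a=[0, 2] b=[1]
create(c): bitmap=FFFF.... | a=[0, 2] b=[1] c=[3]
unlink(c): bitmap=FFF..... | a=[0, 2] b=[1]
append(b, 1): bitmap=FFFF.... | a=[0, 2] b=[1, 3]
truncate(a, 1): bitmap=FF.F.... | a=[0] b=[1, 3]
append(b, 3): bitmap=FFFFFF.. | a=[0] b=[1, 3, 2, 4, 5]
append(a, 2): bitmap=FFFFFFFF | a=[0, 6, 7] b=[1, 3, 2, 4, 5]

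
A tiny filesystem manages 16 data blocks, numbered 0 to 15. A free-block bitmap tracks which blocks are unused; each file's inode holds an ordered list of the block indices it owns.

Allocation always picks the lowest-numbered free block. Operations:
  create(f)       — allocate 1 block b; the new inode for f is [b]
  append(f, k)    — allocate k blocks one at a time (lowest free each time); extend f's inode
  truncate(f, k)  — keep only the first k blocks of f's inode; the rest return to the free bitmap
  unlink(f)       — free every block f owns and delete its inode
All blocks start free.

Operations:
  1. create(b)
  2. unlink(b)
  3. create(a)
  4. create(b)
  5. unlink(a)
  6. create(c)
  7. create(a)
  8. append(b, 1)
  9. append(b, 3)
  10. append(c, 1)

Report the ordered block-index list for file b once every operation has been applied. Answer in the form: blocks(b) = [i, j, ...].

blocks(b) = [1, 3, 4, 5, 6]

create(b): bitmap=F............... | b=[0]
unlink(b): bitmap=................ | 
create(a): bitmap=F............... | a=[0]
create(b): bitmap=FF.............. | a=[0] b=[1]
unlink(a): bitmap=.F.............. | b=[1]
create(c): bitmap=FF.............. | b=[1] c=[0]
create(a): bitmap=FFF............. | a=[2] b=[1] c=[0]
append(b, 1): bitmap=FFFF............ | a=[2] b=[1, 3] c=[0]
append(b, 3): bitmap=FFFFFFF......... | a=[2] b=[1, 3, 4, 5, 6] c=[0]
append(c, 1): bitmap=FFFFFFFF........ | a=[2] b=[1, 3, 4, 5, 6] c=[0, 7]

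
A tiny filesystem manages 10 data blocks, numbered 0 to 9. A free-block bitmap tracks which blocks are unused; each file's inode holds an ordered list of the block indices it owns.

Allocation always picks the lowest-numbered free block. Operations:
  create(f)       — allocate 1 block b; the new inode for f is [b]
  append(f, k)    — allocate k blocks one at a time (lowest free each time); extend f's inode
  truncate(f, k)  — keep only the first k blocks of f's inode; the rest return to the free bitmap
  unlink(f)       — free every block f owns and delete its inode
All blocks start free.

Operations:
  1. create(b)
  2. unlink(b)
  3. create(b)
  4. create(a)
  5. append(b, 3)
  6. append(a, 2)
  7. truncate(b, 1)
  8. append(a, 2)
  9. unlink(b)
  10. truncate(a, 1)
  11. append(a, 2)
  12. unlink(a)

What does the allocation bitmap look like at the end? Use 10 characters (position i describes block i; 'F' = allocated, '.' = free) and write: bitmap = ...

  1. create(b)  ⇒  F.........  {b→[0]}
  2. unlink(b)  ⇒  ..........  {}
  3. create(b)  ⇒  F.........  {b→[0]}
  4. create(a)  ⇒  FF........  {a→[1]; b→[0]}
  5. append(b, 3)  ⇒  FFFFF.....  {a→[1]; b→[0, 2, 3, 4]}
  6. append(a, 2)  ⇒  FFFFFFF...  {a→[1, 5, 6]; b→[0, 2, 3, 4]}
  7. truncate(b, 1)  ⇒  FF...FF...  {a→[1, 5, 6]; b→[0]}
  8. append(a, 2)  ⇒  FFFF.FF...  {a→[1, 5, 6, 2, 3]; b→[0]}
  9. unlink(b)  ⇒  .FFF.FF...  {a→[1, 5, 6, 2, 3]}
  10. truncate(a, 1)  ⇒  .F........  {a→[1]}
  11. append(a, 2)  ⇒  FFF.......  {a→[1, 0, 2]}
  12. unlink(a)  ⇒  ..........  {}

bitmap = ..........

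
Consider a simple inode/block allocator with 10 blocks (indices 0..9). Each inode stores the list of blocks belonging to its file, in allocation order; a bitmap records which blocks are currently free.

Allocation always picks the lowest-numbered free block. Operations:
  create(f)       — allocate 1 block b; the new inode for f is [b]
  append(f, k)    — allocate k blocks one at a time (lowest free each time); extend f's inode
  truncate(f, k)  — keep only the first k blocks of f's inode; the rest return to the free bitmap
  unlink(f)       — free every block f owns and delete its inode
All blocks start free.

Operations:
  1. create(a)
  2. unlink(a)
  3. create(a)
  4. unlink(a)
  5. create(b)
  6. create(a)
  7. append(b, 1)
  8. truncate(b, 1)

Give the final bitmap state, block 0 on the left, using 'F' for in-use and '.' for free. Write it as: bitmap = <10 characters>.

bitmap = FF........

after create(a) → a:[0]  free=[F.........]
after unlink(a) →   free=[..........]
after create(a) → a:[0]  free=[F.........]
after unlink(a) →   free=[..........]
after create(b) → b:[0]  free=[F.........]
after create(a) → a:[1], b:[0]  free=[FF........]
after append(b, 1) → a:[1], b:[0, 2]  free=[FFF.......]
after truncate(b, 1) → a:[1], b:[0]  free=[FF........]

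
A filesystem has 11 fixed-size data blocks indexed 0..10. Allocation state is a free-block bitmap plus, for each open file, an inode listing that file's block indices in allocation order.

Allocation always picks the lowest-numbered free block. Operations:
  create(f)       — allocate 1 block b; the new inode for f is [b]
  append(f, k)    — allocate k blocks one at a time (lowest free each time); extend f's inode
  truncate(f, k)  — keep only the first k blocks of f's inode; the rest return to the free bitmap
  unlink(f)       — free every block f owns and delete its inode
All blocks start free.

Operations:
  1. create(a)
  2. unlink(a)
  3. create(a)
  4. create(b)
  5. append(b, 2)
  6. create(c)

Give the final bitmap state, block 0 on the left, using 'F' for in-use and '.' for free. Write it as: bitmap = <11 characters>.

bitmap = FFFFF......

[1] create(a) — a=0 (map F..........)
[2] unlink(a) —  (map ...........)
[3] create(a) — a=0 (map F..........)
[4] create(b) — a=0 b=1 (map FF.........)
[5] append(b, 2) — a=0 b=1,2,3 (map FFFF.......)
[6] create(c) — a=0 b=1,2,3 c=4 (map FFFFF......)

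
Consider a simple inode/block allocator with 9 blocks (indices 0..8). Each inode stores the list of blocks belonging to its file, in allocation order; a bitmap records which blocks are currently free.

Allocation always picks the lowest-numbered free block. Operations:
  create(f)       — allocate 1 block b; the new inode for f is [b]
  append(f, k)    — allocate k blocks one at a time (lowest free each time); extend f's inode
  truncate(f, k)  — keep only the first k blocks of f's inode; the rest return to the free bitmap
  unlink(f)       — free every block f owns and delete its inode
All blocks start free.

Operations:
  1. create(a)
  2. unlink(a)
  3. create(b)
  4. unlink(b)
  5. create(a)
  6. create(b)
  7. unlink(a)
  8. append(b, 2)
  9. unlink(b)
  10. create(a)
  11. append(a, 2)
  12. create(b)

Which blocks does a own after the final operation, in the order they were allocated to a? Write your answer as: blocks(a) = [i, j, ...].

blocks(a) = [0, 1, 2]

create(a): bitmap=F........ | a=[0]
unlink(a): bitmap=......... | 
create(b): bitmap=F........ | b=[0]
unlink(b): bitmap=......... | 
create(a): bitmap=F........ | a=[0]
create(b): bitmap=FF....... | a=[0] b=[1]
unlink(a): bitmap=.F....... | b=[1]
append(b, 2): bitmap=FFF...... | b=[1, 0, 2]
unlink(b): bitmap=......... | 
create(a): bitmap=F........ | a=[0]
append(a, 2): bitmap=FFF...... | a=[0, 1, 2]
create(b): bitmap=FFFF..... | a=[0, 1, 2] b=[3]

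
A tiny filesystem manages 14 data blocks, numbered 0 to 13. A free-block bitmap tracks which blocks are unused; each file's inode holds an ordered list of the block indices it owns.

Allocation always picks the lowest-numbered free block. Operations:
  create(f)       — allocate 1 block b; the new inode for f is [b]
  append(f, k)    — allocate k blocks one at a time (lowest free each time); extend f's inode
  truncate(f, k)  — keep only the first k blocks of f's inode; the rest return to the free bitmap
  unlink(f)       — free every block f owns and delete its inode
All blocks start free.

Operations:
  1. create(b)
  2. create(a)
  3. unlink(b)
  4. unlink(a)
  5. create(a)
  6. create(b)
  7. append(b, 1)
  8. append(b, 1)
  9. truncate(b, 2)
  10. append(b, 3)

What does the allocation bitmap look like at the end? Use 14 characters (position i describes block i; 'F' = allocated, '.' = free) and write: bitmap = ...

[1] create(b) — b=0 (map F.............)
[2] create(a) — a=1 b=0 (map FF............)
[3] unlink(b) — a=1 (map .F............)
[4] unlink(a) —  (map ..............)
[5] create(a) — a=0 (map F.............)
[6] create(b) — a=0 b=1 (map FF............)
[7] append(b, 1) — a=0 b=1,2 (map FFF...........)
[8] append(b, 1) — a=0 b=1,2,3 (map FFFF..........)
[9] truncate(b, 2) — a=0 b=1,2 (map FFF...........)
[10] append(b, 3) — a=0 b=1,2,3,4,5 (map FFFFFF........)

bitmap = FFFFFF........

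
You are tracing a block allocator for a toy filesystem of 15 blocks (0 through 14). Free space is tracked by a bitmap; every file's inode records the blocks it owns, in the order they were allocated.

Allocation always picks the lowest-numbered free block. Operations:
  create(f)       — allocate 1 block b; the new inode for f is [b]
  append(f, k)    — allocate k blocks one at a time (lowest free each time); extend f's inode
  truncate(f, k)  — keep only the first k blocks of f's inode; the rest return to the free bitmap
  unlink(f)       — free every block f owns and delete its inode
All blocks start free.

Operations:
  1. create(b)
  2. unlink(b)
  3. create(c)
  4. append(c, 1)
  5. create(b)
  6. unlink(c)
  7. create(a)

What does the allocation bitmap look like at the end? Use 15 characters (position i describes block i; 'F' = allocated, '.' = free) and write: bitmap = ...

create(b): bitmap=F.............. | b=[0]
unlink(b): bitmap=............... | 
create(c): bitmap=F.............. | c=[0]
append(c, 1): bitmap=FF............. | c=[0, 1]
create(b): bitmap=FFF............ | b=[2] c=[0, 1]
unlink(c): bitmap=..F............ | b=[2]
create(a): bitmap=F.F............ | a=[0] b=[2]

bitmap = F.F............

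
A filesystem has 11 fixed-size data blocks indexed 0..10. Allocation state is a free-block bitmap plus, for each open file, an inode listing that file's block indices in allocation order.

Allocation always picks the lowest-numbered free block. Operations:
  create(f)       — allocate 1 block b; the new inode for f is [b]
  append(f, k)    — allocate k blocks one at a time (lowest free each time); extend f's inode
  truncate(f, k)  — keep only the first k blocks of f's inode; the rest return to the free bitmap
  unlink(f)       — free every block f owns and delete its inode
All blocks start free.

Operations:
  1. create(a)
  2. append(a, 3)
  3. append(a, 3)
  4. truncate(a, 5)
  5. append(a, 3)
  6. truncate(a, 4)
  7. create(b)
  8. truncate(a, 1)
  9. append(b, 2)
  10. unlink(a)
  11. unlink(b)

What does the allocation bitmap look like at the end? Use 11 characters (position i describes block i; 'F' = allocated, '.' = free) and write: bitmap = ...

after create(a) → a:[0]  free=[F..........]
after append(a, 3) → a:[0, 1, 2, 3]  free=[FFFF.......]
after append(a, 3) → a:[0, 1, 2, 3, 4, 5, 6]  free=[FFFFFFF....]
after truncate(a, 5) → a:[0, 1, 2, 3, 4]  free=[FFFFF......]
after append(a, 3) → a:[0, 1, 2, 3, 4, 5, 6, 7]  free=[FFFFFFFF...]
after truncate(a, 4) → a:[0, 1, 2, 3]  free=[FFFF.......]
after create(b) → a:[0, 1, 2, 3], b:[4]  free=[FFFFF......]
after truncate(a, 1) → a:[0], b:[4]  free=[F...F......]
after append(b, 2) → a:[0], b:[4, 1, 2]  free=[FFF.F......]
after unlink(a) → b:[4, 1, 2]  free=[.FF.F......]
after unlink(b) →   free=[...........]

bitmap = ...........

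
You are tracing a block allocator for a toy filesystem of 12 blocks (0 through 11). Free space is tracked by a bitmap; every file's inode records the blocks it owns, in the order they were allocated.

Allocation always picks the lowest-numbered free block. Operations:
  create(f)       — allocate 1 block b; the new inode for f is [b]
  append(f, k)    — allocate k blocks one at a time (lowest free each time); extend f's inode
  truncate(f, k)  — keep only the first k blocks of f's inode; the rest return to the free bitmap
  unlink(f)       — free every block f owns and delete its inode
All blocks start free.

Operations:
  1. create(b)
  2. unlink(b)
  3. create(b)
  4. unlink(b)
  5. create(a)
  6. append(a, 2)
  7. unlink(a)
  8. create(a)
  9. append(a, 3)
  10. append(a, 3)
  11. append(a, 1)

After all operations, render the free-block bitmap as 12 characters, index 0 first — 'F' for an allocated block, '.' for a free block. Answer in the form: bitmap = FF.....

[1] create(b) — b=0 (map F...........)
[2] unlink(b) —  (map ............)
[3] create(b) — b=0 (map F...........)
[4] unlink(b) —  (map ............)
[5] create(a) — a=0 (map F...........)
[6] append(a, 2) — a=0,1,2 (map FFF.........)
[7] unlink(a) —  (map ............)
[8] create(a) — a=0 (map F...........)
[9] append(a, 3) — a=0,1,2,3 (map FFFF........)
[10] append(a, 3) — a=0,1,2,3,4,5,6 (map FFFFFFF.....)
[11] append(a, 1) — a=0,1,2,3,4,5,6,7 (map FFFFFFFF....)

bitmap = FFFFFFFF....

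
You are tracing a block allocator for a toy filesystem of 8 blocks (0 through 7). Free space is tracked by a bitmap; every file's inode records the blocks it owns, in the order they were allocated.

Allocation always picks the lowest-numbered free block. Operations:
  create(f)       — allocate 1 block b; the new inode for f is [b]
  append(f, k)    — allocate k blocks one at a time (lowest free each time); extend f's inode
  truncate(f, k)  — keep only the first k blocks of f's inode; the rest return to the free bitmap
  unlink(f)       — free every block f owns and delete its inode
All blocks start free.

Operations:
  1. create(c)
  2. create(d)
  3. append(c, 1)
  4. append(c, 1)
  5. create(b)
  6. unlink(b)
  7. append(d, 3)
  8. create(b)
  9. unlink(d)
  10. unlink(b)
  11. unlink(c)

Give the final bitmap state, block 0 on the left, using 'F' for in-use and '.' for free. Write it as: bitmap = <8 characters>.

bitmap = ........

[1] create(c) — c=0 (map F.......)
[2] create(d) — c=0 d=1 (map FF......)
[3] append(c, 1) — c=0,2 d=1 (map FFF.....)
[4] append(c, 1) — c=0,2,3 d=1 (map FFFF....)
[5] create(b) — b=4 c=0,2,3 d=1 (map FFFFF...)
[6] unlink(b) — c=0,2,3 d=1 (map FFFF....)
[7] append(d, 3) — c=0,2,3 d=1,4,5,6 (map FFFFFFF.)
[8] create(b) — b=7 c=0,2,3 d=1,4,5,6 (map FFFFFFFF)
[9] unlink(d) — b=7 c=0,2,3 (map F.FF...F)
[10] unlink(b) — c=0,2,3 (map F.FF....)
[11] unlink(c) —  (map ........)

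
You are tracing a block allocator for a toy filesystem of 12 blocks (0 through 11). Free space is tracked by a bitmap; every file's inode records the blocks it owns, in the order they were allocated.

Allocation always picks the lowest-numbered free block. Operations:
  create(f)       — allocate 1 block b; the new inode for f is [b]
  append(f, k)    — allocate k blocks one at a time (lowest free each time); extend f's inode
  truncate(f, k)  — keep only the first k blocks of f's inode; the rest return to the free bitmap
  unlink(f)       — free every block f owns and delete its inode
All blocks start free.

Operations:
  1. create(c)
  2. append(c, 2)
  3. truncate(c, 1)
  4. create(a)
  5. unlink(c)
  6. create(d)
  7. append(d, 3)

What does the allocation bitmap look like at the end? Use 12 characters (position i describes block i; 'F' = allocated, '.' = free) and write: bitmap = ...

[1] create(c) — c=0 (map F...........)
[2] append(c, 2) — c=0,1,2 (map FFF.........)
[3] truncate(c, 1) — c=0 (map F...........)
[4] create(a) — a=1 c=0 (map FF..........)
[5] unlink(c) — a=1 (map .F..........)
[6] create(d) — a=1 d=0 (map FF..........)
[7] append(d, 3) — a=1 d=0,2,3,4 (map FFFFF.......)

bitmap = FFFFF.......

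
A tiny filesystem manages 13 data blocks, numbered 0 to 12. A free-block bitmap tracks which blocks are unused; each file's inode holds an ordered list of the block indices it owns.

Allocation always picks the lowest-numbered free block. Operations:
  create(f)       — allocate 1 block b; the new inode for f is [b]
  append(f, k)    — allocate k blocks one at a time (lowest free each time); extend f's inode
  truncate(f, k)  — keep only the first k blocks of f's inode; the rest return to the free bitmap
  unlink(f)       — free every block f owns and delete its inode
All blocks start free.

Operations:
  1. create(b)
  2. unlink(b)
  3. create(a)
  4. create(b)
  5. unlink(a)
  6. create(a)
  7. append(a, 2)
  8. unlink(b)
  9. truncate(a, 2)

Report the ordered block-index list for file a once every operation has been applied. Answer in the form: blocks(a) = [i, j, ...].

create(b): bitmap=F............ | b=[0]
unlink(b): bitmap=............. | 
create(a): bitmap=F............ | a=[0]
create(b): bitmap=FF........... | a=[0] b=[1]
unlink(a): bitmap=.F........... | b=[1]
create(a): bitmap=FF........... | a=[0] b=[1]
append(a, 2): bitmap=FFFF......... | a=[0, 2, 3] b=[1]
unlink(b): bitmap=F.FF......... | a=[0, 2, 3]
truncate(a, 2): bitmap=F.F.......... | a=[0, 2]

blocks(a) = [0, 2]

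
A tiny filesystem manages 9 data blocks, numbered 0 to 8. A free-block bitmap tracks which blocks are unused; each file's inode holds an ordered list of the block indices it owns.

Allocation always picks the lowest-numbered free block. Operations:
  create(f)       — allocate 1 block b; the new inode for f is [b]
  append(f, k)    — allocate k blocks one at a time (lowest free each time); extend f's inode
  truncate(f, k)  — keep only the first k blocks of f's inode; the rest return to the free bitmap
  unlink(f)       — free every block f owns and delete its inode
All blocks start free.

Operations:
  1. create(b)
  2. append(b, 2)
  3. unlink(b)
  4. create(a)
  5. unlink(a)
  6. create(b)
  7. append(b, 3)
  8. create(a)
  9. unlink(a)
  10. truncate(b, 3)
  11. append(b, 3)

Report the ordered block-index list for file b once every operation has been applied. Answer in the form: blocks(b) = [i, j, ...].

blocks(b) = [0, 1, 2, 3, 4, 5]

create(b): bitmap=F........ | b=[0]
append(b, 2): bitmap=FFF...... | b=[0, 1, 2]
unlink(b): bitmap=......... | 
create(a): bitmap=F........ | a=[0]
unlink(a): bitmap=......... | 
create(b): bitmap=F........ | b=[0]
append(b, 3): bitmap=FFFF..... | b=[0, 1, 2, 3]
create(a): bitmap=FFFFF.... | a=[4] b=[0, 1, 2, 3]
unlink(a): bitmap=FFFF..... | b=[0, 1, 2, 3]
truncate(b, 3): bitmap=FFF...... | b=[0, 1, 2]
append(b, 3): bitmap=FFFFFF... | b=[0, 1, 2, 3, 4, 5]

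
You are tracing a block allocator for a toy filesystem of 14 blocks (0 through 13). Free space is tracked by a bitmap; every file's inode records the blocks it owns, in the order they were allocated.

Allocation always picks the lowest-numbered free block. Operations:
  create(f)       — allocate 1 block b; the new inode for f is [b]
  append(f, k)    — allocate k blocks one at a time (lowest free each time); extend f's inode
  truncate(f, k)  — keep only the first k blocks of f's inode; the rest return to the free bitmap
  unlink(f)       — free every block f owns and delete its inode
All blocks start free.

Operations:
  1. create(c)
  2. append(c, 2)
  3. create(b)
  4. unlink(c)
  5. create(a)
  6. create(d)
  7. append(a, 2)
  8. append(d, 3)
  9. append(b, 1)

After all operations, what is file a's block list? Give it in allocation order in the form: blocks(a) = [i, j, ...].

blocks(a) = [0, 2, 4]

after create(c) → c:[0]  free=[F.............]
after append(c, 2) → c:[0, 1, 2]  free=[FFF...........]
after create(b) → b:[3], c:[0, 1, 2]  free=[FFFF..........]
after unlink(c) → b:[3]  free=[...F..........]
after create(a) → a:[0], b:[3]  free=[F..F..........]
after create(d) → a:[0], b:[3], d:[1]  free=[FF.F..........]
after append(a, 2) → a:[0, 2, 4], b:[3], d:[1]  free=[FFFFF.........]
after append(d, 3) → a:[0, 2, 4], b:[3], d:[1, 5, 6, 7]  free=[FFFFFFFF......]
after append(b, 1) → a:[0, 2, 4], b:[3, 8], d:[1, 5, 6, 7]  free=[FFFFFFFFF.....]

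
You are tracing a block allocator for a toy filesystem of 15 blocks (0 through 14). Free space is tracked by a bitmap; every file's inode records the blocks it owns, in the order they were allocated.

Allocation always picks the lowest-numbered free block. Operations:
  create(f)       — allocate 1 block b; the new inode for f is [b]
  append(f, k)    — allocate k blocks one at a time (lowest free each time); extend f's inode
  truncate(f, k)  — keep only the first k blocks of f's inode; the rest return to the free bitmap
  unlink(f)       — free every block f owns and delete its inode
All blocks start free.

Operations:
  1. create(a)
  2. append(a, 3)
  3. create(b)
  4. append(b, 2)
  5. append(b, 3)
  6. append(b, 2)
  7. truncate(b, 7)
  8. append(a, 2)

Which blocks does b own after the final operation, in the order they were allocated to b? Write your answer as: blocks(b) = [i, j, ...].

blocks(b) = [4, 5, 6, 7, 8, 9, 10]

after create(a) → a:[0]  free=[F..............]
after append(a, 3) → a:[0, 1, 2, 3]  free=[FFFF...........]
after create(b) → a:[0, 1, 2, 3], b:[4]  free=[FFFFF..........]
after append(b, 2) → a:[0, 1, 2, 3], b:[4, 5, 6]  free=[FFFFFFF........]
after append(b, 3) → a:[0, 1, 2, 3], b:[4, 5, 6, 7, 8, 9]  free=[FFFFFFFFFF.....]
after append(b, 2) → a:[0, 1, 2, 3], b:[4, 5, 6, 7, 8, 9, 10, 11]  free=[FFFFFFFFFFFF...]
after truncate(b, 7) → a:[0, 1, 2, 3], b:[4, 5, 6, 7, 8, 9, 10]  free=[FFFFFFFFFFF....]
after append(a, 2) → a:[0, 1, 2, 3, 11, 12], b:[4, 5, 6, 7, 8, 9, 10]  free=[FFFFFFFFFFFFF..]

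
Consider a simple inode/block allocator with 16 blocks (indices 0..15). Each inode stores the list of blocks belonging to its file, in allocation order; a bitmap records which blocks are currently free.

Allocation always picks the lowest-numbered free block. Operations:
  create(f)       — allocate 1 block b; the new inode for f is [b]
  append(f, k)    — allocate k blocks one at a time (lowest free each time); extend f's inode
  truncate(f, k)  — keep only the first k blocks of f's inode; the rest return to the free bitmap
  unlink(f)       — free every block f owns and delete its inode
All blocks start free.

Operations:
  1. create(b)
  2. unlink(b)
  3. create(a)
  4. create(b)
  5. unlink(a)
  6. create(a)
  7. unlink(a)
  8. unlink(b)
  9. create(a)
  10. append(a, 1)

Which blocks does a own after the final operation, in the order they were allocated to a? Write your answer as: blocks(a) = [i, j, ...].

create(b): bitmap=F............... | b=[0]
unlink(b): bitmap=................ | 
create(a): bitmap=F............... | a=[0]
create(b): bitmap=FF.............. | a=[0] b=[1]
unlink(a): bitmap=.F.............. | b=[1]
create(a): bitmap=FF.............. | a=[0] b=[1]
unlink(a): bitmap=.F.............. | b=[1]
unlink(b): bitmap=................ | 
create(a): bitmap=F............... | a=[0]
append(a, 1): bitmap=FF.............. | a=[0, 1]

blocks(a) = [0, 1]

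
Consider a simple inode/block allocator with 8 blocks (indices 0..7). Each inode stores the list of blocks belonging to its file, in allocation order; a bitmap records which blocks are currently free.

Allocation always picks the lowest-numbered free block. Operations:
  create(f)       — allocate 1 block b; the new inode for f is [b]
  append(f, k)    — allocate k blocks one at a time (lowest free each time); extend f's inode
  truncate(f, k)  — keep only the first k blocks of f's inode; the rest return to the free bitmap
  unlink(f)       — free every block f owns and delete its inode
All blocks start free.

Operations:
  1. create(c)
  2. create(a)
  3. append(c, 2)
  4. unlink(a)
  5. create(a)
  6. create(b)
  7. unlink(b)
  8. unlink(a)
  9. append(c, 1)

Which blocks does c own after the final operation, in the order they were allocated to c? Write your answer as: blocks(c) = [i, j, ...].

after create(c) → c:[0]  free=[F.......]
after create(a) → a:[1], c:[0]  free=[FF......]
after append(c, 2) → a:[1], c:[0, 2, 3]  free=[FFFF....]
after unlink(a) → c:[0, 2, 3]  free=[F.FF....]
after create(a) → a:[1], c:[0, 2, 3]  free=[FFFF....]
after create(b) → a:[1], b:[4], c:[0, 2, 3]  free=[FFFFF...]
after unlink(b) → a:[1], c:[0, 2, 3]  free=[FFFF....]
after unlink(a) → c:[0, 2, 3]  free=[F.FF....]
after append(c, 1) → c:[0, 2, 3, 1]  free=[FFFF....]

blocks(c) = [0, 2, 3, 1]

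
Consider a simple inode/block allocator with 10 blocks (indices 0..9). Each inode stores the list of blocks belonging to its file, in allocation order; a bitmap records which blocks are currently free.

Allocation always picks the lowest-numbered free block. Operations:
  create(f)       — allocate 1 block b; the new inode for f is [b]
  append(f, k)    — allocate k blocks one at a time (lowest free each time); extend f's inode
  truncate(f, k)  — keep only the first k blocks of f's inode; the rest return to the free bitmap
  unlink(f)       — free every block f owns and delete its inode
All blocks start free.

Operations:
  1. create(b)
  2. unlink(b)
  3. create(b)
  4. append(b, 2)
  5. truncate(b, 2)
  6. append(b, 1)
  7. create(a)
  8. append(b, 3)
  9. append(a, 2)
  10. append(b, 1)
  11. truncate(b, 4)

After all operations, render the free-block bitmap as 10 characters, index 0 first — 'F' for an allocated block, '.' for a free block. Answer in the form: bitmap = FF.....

create(b): bitmap=F......... | b=[0]
unlink(b): bitmap=.......... | 
create(b): bitmap=F......... | b=[0]
append(b, 2): bitmap=FFF....... | b=[0, 1, 2]
truncate(b, 2): bitmap=FF........ | b=[0, 1]
append(b, 1): bitmap=FFF....... | b=[0, 1, 2]
create(a): bitmap=FFFF...... | a=[3] b=[0, 1, 2]
append(b, 3): bitmap=FFFFFFF... | a=[3] b=[0, 1, 2, 4, 5, 6]
append(a, 2): bitmap=FFFFFFFFF. | a=[3, 7, 8] b=[0, 1, 2, 4, 5, 6]
append(b, 1): bitmap=FFFFFFFFFF | a=[3, 7, 8] b=[0, 1, 2, 4, 5, 6, 9]
truncate(b, 4): bitmap=FFFFF..FF. | a=[3, 7, 8] b=[0, 1, 2, 4]

bitmap = FFFFF..FF.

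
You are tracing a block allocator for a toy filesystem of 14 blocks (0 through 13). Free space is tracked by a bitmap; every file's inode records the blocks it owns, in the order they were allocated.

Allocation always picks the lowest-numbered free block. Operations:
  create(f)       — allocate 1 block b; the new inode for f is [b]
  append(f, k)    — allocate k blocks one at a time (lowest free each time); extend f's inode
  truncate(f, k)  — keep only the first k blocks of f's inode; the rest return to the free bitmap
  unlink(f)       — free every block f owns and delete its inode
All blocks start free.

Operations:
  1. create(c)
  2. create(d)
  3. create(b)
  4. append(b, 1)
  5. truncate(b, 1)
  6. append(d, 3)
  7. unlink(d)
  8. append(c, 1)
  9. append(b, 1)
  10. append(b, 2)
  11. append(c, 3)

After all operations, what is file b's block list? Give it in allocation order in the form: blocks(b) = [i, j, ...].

[1] create(c) — c=0 (map F.............)
[2] create(d) — c=0 d=1 (map FF............)
[3] create(b) — b=2 c=0 d=1 (map FFF...........)
[4] append(b, 1) — b=2,3 c=0 d=1 (map FFFF..........)
[5] truncate(b, 1) — b=2 c=0 d=1 (map FFF...........)
[6] append(d, 3) — b=2 c=0 d=1,3,4,5 (map FFFFFF........)
[7] unlink(d) — b=2 c=0 (map F.F...........)
[8] append(c, 1) — b=2 c=0,1 (map FFF...........)
[9] append(b, 1) — b=2,3 c=0,1 (map FFFF..........)
[10] append(b, 2) — b=2,3,4,5 c=0,1 (map FFFFFF........)
[11] append(c, 3) — b=2,3,4,5 c=0,1,6,7,8 (map FFFFFFFFF.....)

blocks(b) = [2, 3, 4, 5]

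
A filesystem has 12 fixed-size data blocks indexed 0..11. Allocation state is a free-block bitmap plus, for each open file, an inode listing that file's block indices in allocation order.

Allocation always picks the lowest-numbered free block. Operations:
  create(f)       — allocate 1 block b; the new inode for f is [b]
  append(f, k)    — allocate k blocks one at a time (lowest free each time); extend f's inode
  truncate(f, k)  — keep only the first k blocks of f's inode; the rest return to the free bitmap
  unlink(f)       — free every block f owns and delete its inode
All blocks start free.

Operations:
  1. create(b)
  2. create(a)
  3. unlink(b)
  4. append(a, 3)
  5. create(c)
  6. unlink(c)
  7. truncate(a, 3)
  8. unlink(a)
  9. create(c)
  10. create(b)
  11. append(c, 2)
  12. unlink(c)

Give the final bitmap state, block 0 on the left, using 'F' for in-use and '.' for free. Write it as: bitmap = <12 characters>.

  1. create(b)  ⇒  F...........  {b→[0]}
  2. create(a)  ⇒  FF..........  {a→[1]; b→[0]}
  3. unlink(b)  ⇒  .F..........  {a→[1]}
  4. append(a, 3)  ⇒  FFFF........  {a→[1, 0, 2, 3]}
  5. create(c)  ⇒  FFFFF.......  {a→[1, 0, 2, 3]; c→[4]}
  6. unlink(c)  ⇒  FFFF........  {a→[1, 0, 2, 3]}
  7. truncate(a, 3)  ⇒  FFF.........  {a→[1, 0, 2]}
  8. unlink(a)  ⇒  ............  {}
  9. create(c)  ⇒  F...........  {c→[0]}
  10. create(b)  ⇒  FF..........  {b→[1]; c→[0]}
  11. append(c, 2)  ⇒  FFFF........  {b→[1]; c→[0, 2, 3]}
  12. unlink(c)  ⇒  .F..........  {b→[1]}

bitmap = .F..........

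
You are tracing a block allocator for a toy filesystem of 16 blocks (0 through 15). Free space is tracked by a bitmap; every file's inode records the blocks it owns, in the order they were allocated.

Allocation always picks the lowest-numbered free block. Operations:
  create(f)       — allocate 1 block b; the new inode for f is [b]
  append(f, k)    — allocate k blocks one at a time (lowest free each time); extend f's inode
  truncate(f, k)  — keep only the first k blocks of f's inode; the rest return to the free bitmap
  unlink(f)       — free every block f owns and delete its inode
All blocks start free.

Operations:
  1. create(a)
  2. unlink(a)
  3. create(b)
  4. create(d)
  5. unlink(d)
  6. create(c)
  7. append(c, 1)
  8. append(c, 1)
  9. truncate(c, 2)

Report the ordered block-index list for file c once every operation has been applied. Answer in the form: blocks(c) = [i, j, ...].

[1] create(a) — a=0 (map F...............)
[2] unlink(a) —  (map ................)
[3] create(b) — b=0 (map F...............)
[4] create(d) — b=0 d=1 (map FF..............)
[5] unlink(d) — b=0 (map F...............)
[6] create(c) — b=0 c=1 (map FF..............)
[7] append(c, 1) — b=0 c=1,2 (map FFF.............)
[8] append(c, 1) — b=0 c=1,2,3 (map FFFF............)
[9] truncate(c, 2) — b=0 c=1,2 (map FFF.............)

blocks(c) = [1, 2]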